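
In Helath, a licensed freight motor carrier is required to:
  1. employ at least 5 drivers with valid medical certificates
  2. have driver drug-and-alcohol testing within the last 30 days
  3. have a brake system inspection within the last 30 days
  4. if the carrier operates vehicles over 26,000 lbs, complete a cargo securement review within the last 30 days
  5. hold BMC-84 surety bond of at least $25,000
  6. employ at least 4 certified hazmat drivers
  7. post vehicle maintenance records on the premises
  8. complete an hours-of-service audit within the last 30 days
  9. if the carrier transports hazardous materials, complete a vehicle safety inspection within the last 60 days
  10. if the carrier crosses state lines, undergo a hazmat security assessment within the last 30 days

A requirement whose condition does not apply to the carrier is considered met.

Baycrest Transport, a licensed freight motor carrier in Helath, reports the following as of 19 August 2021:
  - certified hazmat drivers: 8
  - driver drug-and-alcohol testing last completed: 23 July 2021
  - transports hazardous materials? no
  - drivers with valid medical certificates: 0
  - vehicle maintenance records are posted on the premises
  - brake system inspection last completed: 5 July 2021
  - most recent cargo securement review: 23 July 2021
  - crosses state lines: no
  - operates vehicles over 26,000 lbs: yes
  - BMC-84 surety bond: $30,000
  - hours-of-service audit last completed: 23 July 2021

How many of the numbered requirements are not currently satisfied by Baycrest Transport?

1. drivers with valid medical certificates 0 < 5 → not met
2. driver drug-and-alcohol testing 27 days ago vs limit 30 → met
3. brake system inspection 45 days ago vs limit 30 → not met
4. condition 'operates vehicles over 26,000 lbs' holds; cargo securement review 27 days ago vs limit 30 → met
5. BMC-84 surety bond $30,000 ≥ $25,000 → met
6. certified hazmat drivers 8 ≥ 4 → met
7. vehicle maintenance records present → met
8. hours-of-service audit 27 days ago vs limit 30 → met
9. condition 'transports hazardous materials' does not hold → requirement n/a → met
10. condition 'crosses state lines' does not hold → requirement n/a → met
Not met: 2 of 10

2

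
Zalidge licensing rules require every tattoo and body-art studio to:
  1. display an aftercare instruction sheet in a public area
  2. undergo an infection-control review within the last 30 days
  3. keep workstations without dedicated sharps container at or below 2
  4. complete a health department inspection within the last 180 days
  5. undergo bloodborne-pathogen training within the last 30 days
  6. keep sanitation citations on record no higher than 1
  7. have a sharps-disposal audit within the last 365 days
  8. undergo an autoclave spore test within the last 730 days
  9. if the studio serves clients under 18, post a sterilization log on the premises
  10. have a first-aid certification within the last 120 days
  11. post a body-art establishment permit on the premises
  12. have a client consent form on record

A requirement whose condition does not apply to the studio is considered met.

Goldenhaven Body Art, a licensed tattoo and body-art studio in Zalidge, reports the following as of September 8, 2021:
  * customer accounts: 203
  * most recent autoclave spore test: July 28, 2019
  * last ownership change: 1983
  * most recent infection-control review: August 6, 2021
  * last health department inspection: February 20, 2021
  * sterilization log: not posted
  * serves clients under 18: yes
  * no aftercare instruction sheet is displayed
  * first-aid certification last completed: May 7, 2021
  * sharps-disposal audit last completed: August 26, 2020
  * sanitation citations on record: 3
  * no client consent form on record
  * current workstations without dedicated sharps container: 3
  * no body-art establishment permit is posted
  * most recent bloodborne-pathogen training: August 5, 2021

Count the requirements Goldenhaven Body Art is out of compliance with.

1. aftercare instruction sheet absent → not met
2. infection-control review 33 days ago vs limit 30 → not met
3. workstations without dedicated sharps container 3 > 2 → not met
4. health department inspection 200 days ago vs limit 180 → not met
5. bloodborne-pathogen training 34 days ago vs limit 30 → not met
6. sanitation citations on record 3 > 1 → not met
7. sharps-disposal audit 378 days ago vs limit 365 → not met
8. autoclave spore test 773 days ago vs limit 730 → not met
9. condition 'serves clients under 18' holds; sterilization log absent → not met
10. first-aid certification 124 days ago vs limit 120 → not met
11. body-art establishment permit absent → not met
12. client consent form absent → not met
Not met: 12 of 12

12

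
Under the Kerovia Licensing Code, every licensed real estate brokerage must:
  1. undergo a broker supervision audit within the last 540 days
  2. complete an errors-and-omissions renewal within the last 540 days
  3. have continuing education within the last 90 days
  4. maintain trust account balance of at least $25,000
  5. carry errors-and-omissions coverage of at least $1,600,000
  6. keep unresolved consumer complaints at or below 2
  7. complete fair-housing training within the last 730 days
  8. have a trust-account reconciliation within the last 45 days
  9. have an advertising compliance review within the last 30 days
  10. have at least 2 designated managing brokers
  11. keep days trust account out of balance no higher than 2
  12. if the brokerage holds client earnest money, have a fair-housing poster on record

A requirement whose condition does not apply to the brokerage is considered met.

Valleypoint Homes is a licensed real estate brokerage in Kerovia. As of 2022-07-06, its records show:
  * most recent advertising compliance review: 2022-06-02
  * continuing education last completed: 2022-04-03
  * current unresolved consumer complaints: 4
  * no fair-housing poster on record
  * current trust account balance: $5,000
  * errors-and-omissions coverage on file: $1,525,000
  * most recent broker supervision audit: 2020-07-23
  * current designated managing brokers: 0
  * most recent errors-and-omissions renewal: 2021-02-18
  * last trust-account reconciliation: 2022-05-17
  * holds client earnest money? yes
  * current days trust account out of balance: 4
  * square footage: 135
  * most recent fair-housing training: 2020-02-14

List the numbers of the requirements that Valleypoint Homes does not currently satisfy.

1, 3, 4, 5, 6, 7, 8, 9, 10, 11, 12

1. broker supervision audit 713 days ago vs limit 540 → not met
2. errors-and-omissions renewal 503 days ago vs limit 540 → met
3. continuing education 94 days ago vs limit 90 → not met
4. trust account balance $5,000 < $25,000 → not met
5. errors-and-omissions coverage $1,525,000 < $1,600,000 → not met
6. unresolved consumer complaints 4 > 2 → not met
7. fair-housing training 873 days ago vs limit 730 → not met
8. trust-account reconciliation 50 days ago vs limit 45 → not met
9. advertising compliance review 34 days ago vs limit 30 → not met
10. designated managing brokers 0 < 2 → not met
11. days trust account out of balance 4 > 2 → not met
12. condition 'holds client earnest money' holds; fair-housing poster absent → not met
Not met: 1, 3, 4, 5, 6, 7, 8, 9, 10, 11, 12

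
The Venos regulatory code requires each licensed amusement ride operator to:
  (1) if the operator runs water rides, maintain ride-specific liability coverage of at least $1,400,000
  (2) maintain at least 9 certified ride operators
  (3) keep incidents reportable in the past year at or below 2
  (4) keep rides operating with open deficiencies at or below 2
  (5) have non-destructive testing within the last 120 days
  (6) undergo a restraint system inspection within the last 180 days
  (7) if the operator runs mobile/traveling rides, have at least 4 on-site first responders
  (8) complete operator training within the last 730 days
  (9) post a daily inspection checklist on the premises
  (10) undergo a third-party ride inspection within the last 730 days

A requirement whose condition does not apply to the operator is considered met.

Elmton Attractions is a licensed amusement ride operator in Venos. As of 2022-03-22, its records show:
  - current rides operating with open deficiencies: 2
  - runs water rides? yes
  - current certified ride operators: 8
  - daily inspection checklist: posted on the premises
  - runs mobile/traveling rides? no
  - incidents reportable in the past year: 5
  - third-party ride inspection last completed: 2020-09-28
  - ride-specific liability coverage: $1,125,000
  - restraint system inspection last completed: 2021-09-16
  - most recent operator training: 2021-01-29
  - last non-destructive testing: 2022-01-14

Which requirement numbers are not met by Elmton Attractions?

1. condition 'runs water rides' holds; ride-specific liability coverage $1,125,000 < $1,400,000 → not met
2. certified ride operators 8 < 9 → not met
3. incidents reportable in the past year 5 > 2 → not met
4. rides operating with open deficiencies 2 ≤ 2 → met
5. non-destructive testing 67 days ago vs limit 120 → met
6. restraint system inspection 187 days ago vs limit 180 → not met
7. condition 'runs mobile/traveling rides' does not hold → requirement n/a → met
8. operator training 417 days ago vs limit 730 → met
9. daily inspection checklist present → met
10. third-party ride inspection 540 days ago vs limit 730 → met
Not met: 1, 2, 3, 6

1, 2, 3, 6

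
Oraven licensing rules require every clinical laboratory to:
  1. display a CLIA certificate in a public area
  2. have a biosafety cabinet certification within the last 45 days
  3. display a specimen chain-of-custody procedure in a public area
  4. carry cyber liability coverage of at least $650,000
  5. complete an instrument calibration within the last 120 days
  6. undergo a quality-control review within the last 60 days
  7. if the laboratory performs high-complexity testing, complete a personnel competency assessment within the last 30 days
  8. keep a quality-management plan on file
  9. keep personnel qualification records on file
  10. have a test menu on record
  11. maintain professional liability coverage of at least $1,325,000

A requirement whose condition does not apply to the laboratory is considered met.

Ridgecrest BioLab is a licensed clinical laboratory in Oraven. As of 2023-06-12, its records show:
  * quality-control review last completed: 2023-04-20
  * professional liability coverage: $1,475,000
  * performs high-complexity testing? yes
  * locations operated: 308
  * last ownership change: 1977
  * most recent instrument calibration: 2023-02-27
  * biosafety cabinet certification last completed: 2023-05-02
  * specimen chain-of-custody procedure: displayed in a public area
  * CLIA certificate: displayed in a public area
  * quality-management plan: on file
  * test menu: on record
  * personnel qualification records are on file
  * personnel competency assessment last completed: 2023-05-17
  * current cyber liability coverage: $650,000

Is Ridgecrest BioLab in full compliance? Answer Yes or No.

Yes

1. CLIA certificate present → met
2. biosafety cabinet certification 41 days ago vs limit 45 → met
3. specimen chain-of-custody procedure present → met
4. cyber liability coverage $650,000 ≥ $650,000 → met
5. instrument calibration 105 days ago vs limit 120 → met
6. quality-control review 53 days ago vs limit 60 → met
7. condition 'performs high-complexity testing' holds; personnel competency assessment 26 days ago vs limit 30 → met
8. quality-management plan present → met
9. personnel qualification records present → met
10. test menu present → met
11. professional liability coverage $1,475,000 ≥ $1,325,000 → met
All met.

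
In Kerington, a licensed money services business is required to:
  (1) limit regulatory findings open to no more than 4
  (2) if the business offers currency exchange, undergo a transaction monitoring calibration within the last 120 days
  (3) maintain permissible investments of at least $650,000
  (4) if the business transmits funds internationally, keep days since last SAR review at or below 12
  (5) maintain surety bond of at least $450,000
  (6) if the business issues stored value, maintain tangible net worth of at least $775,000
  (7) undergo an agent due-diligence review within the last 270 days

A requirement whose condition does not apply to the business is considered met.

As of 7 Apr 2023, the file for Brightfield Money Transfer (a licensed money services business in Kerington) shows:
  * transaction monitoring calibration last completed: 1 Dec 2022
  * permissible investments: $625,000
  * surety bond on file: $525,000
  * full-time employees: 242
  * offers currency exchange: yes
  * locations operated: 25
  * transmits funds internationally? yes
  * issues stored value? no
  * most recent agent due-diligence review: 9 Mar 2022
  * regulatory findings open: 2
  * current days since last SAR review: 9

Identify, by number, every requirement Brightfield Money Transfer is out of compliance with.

1. regulatory findings open 2 ≤ 4 → met
2. condition 'offers currency exchange' holds; transaction monitoring calibration 127 days ago vs limit 120 → not met
3. permissible investments $625,000 < $650,000 → not met
4. condition 'transmits funds internationally' holds; days since last SAR review 9 ≤ 12 → met
5. surety bond $525,000 ≥ $450,000 → met
6. condition 'issues stored value' does not hold → requirement n/a → met
7. agent due-diligence review 394 days ago vs limit 270 → not met
Not met: 2, 3, 7

2, 3, 7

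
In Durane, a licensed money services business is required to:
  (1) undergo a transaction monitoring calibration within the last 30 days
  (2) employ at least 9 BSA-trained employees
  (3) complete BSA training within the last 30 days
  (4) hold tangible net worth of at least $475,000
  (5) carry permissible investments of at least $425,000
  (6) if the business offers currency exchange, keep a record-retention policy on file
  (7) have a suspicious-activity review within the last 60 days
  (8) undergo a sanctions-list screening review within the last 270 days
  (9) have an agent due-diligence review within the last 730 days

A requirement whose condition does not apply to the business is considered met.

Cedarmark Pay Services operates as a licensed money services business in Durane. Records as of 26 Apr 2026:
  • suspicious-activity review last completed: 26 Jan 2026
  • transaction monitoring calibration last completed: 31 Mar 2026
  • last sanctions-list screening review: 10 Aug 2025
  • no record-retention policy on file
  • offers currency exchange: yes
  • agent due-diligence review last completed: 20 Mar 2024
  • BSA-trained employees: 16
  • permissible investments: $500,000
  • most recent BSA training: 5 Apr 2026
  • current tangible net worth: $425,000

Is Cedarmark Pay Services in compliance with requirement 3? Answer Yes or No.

Yes

3. BSA training 21 days ago vs limit 30 → met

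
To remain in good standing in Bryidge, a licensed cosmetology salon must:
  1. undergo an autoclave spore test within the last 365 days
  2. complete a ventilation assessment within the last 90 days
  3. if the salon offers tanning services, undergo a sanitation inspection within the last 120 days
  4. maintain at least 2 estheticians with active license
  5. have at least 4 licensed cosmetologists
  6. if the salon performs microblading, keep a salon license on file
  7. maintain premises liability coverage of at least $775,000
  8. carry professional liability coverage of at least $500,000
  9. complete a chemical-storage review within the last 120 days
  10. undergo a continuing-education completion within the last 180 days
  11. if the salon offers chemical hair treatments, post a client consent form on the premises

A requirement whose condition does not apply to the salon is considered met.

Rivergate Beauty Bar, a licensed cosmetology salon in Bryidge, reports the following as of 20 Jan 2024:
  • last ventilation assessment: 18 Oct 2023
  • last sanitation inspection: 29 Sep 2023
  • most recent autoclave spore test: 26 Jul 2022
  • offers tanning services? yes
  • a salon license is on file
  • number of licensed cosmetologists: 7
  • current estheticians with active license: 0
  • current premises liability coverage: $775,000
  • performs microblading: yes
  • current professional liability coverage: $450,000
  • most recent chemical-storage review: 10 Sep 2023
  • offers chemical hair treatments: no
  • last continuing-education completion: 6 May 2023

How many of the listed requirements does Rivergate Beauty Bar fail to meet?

1. autoclave spore test 543 days ago vs limit 365 → not met
2. ventilation assessment 94 days ago vs limit 90 → not met
3. condition 'offers tanning services' holds; sanitation inspection 113 days ago vs limit 120 → met
4. estheticians with active license 0 < 2 → not met
5. licensed cosmetologists 7 ≥ 4 → met
6. condition 'performs microblading' holds; salon license present → met
7. premises liability coverage $775,000 ≥ $775,000 → met
8. professional liability coverage $450,000 < $500,000 → not met
9. chemical-storage review 132 days ago vs limit 120 → not met
10. continuing-education completion 259 days ago vs limit 180 → not met
11. condition 'offers chemical hair treatments' does not hold → requirement n/a → met
Not met: 6 of 11

6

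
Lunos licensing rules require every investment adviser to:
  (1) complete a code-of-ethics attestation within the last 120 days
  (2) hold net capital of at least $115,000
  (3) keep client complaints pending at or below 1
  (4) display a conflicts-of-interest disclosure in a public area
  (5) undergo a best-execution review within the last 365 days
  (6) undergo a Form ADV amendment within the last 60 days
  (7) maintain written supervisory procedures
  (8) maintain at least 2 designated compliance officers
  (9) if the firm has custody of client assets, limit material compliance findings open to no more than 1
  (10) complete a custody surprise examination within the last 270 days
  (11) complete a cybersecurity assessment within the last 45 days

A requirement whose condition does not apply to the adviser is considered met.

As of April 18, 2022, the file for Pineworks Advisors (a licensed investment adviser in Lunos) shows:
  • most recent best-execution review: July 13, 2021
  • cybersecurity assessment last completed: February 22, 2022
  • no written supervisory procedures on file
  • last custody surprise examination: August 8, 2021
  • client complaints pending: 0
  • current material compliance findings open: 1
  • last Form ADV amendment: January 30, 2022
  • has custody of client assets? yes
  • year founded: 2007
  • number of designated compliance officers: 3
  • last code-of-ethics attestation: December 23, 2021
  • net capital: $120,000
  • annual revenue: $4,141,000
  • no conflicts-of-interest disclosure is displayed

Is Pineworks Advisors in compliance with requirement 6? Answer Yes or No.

6. Form ADV amendment 78 days ago vs limit 60 → not met

No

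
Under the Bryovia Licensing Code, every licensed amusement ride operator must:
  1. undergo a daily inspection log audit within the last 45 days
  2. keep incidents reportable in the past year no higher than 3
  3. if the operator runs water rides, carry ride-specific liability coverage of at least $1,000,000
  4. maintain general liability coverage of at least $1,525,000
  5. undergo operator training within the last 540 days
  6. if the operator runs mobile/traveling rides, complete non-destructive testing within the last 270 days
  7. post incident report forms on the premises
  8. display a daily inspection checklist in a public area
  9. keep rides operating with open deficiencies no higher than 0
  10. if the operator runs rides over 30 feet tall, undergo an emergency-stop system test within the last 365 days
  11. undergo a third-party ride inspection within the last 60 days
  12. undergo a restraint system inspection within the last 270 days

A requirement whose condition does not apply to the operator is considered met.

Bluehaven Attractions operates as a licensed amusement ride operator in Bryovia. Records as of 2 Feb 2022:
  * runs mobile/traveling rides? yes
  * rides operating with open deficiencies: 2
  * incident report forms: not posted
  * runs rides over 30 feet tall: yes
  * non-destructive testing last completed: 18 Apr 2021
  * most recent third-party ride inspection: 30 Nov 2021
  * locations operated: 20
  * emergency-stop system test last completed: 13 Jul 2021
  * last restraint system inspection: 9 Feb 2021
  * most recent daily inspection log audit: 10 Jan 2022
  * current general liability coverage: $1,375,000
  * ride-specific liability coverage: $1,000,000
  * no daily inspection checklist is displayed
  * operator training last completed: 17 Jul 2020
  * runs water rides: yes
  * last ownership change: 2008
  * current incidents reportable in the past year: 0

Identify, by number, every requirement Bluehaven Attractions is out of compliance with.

1. daily inspection log audit 23 days ago vs limit 45 → met
2. incidents reportable in the past year 0 ≤ 3 → met
3. condition 'runs water rides' holds; ride-specific liability coverage $1,000,000 ≥ $1,000,000 → met
4. general liability coverage $1,375,000 < $1,525,000 → not met
5. operator training 565 days ago vs limit 540 → not met
6. condition 'runs mobile/traveling rides' holds; non-destructive testing 290 days ago vs limit 270 → not met
7. incident report forms absent → not met
8. daily inspection checklist absent → not met
9. rides operating with open deficiencies 2 > 0 → not met
10. condition 'runs rides over 30 feet tall' holds; emergency-stop system test 204 days ago vs limit 365 → met
11. third-party ride inspection 64 days ago vs limit 60 → not met
12. restraint system inspection 358 days ago vs limit 270 → not met
Not met: 4, 5, 6, 7, 8, 9, 11, 12

4, 5, 6, 7, 8, 9, 11, 12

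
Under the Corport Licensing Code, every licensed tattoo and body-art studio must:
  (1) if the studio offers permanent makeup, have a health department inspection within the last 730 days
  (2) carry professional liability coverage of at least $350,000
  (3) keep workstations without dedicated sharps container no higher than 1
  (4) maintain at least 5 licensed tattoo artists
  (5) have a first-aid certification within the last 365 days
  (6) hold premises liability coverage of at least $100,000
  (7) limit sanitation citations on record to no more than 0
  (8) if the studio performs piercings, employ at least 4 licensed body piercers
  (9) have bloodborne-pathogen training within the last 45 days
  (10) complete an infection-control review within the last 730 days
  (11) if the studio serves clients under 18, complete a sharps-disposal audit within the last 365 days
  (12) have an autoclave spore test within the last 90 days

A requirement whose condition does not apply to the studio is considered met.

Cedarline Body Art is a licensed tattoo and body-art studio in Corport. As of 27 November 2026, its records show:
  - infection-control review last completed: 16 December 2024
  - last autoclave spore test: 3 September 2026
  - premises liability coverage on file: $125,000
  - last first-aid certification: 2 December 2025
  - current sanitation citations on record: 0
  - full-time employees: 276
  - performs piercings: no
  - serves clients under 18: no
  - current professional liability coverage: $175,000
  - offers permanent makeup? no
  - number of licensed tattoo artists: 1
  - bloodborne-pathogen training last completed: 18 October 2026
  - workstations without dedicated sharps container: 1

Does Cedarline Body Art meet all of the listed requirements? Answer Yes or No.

1. condition 'offers permanent makeup' does not hold → requirement n/a → met
2. professional liability coverage $175,000 < $350,000 → not met
3. workstations without dedicated sharps container 1 ≤ 1 → met
4. licensed tattoo artists 1 < 5 → not met
5. first-aid certification 360 days ago vs limit 365 → met
6. premises liability coverage $125,000 ≥ $100,000 → met
7. sanitation citations on record 0 ≤ 0 → met
8. condition 'performs piercings' does not hold → requirement n/a → met
9. bloodborne-pathogen training 40 days ago vs limit 45 → met
10. infection-control review 711 days ago vs limit 730 → met
11. condition 'serves clients under 18' does not hold → requirement n/a → met
12. autoclave spore test 85 days ago vs limit 90 → met
Not met: 2, 4

No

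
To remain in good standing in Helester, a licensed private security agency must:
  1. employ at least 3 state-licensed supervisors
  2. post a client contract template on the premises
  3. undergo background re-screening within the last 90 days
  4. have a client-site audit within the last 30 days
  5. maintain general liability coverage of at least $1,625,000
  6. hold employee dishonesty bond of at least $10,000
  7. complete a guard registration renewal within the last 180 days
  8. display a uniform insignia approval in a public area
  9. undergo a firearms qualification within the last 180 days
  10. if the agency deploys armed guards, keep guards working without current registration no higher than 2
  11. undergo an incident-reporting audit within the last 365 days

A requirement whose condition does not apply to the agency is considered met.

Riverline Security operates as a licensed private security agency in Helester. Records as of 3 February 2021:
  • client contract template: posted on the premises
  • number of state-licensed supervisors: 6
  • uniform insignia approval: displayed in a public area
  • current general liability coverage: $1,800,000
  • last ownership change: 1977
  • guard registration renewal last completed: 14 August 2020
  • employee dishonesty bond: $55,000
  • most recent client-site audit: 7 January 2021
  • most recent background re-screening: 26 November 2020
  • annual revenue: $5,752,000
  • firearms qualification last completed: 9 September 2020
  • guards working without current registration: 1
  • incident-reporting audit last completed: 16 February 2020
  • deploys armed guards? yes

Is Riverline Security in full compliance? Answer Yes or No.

1. state-licensed supervisors 6 ≥ 3 → met
2. client contract template present → met
3. background re-screening 69 days ago vs limit 90 → met
4. client-site audit 27 days ago vs limit 30 → met
5. general liability coverage $1,800,000 ≥ $1,625,000 → met
6. employee dishonesty bond $55,000 ≥ $10,000 → met
7. guard registration renewal 173 days ago vs limit 180 → met
8. uniform insignia approval present → met
9. firearms qualification 147 days ago vs limit 180 → met
10. condition 'deploys armed guards' holds; guards working without current registration 1 ≤ 2 → met
11. incident-reporting audit 353 days ago vs limit 365 → met
All met.

Yes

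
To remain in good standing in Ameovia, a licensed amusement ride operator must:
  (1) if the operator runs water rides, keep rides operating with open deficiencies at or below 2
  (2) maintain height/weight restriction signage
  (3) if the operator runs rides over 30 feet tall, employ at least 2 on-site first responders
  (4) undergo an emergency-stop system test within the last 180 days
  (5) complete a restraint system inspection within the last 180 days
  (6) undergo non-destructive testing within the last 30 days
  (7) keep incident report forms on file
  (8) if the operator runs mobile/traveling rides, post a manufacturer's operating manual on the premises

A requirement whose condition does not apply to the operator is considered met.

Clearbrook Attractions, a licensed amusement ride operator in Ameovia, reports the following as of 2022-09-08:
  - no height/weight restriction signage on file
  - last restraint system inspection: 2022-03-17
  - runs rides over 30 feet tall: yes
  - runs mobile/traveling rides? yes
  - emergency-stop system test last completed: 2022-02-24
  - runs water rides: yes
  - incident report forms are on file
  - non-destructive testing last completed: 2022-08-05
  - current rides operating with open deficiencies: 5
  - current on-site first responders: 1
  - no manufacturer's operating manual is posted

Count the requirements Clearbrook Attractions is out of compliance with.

6

1. condition 'runs water rides' holds; rides operating with open deficiencies 5 > 2 → not met
2. height/weight restriction signage absent → not met
3. condition 'runs rides over 30 feet tall' holds; on-site first responders 1 < 2 → not met
4. emergency-stop system test 196 days ago vs limit 180 → not met
5. restraint system inspection 175 days ago vs limit 180 → met
6. non-destructive testing 34 days ago vs limit 30 → not met
7. incident report forms present → met
8. condition 'runs mobile/traveling rides' holds; manufacturer's operating manual absent → not met
Not met: 6 of 8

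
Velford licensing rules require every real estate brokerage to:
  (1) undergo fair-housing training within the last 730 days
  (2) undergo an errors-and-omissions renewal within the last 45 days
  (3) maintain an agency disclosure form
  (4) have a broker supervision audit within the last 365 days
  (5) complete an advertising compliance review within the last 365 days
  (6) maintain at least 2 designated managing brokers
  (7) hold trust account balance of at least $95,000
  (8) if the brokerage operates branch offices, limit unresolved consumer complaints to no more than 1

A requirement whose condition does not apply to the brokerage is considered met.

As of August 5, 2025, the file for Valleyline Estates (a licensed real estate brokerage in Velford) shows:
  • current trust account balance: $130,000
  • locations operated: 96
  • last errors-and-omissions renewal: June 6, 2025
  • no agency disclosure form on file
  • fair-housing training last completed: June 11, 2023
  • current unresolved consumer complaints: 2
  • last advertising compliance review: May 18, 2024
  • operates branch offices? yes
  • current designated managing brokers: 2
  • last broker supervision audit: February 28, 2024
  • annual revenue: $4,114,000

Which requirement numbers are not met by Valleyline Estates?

1. fair-housing training 786 days ago vs limit 730 → not met
2. errors-and-omissions renewal 60 days ago vs limit 45 → not met
3. agency disclosure form absent → not met
4. broker supervision audit 524 days ago vs limit 365 → not met
5. advertising compliance review 444 days ago vs limit 365 → not met
6. designated managing brokers 2 ≥ 2 → met
7. trust account balance $130,000 ≥ $95,000 → met
8. condition 'operates branch offices' holds; unresolved consumer complaints 2 > 1 → not met
Not met: 1, 2, 3, 4, 5, 8

1, 2, 3, 4, 5, 8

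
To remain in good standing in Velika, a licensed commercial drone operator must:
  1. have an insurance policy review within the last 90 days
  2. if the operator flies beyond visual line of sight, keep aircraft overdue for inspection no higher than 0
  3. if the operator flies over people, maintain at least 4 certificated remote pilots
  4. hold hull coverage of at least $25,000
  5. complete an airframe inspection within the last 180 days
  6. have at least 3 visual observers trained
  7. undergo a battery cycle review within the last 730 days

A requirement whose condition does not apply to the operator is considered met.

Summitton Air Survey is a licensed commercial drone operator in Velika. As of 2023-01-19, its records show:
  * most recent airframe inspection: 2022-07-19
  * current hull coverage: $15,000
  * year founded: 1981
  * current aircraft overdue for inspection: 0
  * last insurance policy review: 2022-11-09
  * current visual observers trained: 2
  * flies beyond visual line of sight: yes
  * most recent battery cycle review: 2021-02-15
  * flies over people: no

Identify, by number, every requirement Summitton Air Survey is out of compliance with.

4, 5, 6

1. insurance policy review 71 days ago vs limit 90 → met
2. condition 'flies beyond visual line of sight' holds; aircraft overdue for inspection 0 ≤ 0 → met
3. condition 'flies over people' does not hold → requirement n/a → met
4. hull coverage $15,000 < $25,000 → not met
5. airframe inspection 184 days ago vs limit 180 → not met
6. visual observers trained 2 < 3 → not met
7. battery cycle review 703 days ago vs limit 730 → met
Not met: 4, 5, 6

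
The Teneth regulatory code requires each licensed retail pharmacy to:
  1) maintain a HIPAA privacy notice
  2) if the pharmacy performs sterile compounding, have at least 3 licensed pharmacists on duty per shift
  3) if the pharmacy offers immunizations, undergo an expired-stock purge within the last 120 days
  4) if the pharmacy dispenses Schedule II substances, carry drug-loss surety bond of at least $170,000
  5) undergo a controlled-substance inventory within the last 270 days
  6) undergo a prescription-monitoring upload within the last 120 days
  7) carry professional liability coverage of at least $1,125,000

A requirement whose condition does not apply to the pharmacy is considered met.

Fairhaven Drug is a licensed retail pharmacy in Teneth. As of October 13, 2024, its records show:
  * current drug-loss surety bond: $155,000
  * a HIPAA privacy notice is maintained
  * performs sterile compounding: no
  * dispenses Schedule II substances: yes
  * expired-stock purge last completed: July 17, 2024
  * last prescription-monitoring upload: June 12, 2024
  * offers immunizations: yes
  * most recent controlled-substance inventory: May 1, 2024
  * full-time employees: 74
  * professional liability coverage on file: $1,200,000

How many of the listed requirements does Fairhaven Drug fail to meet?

2

1. HIPAA privacy notice present → met
2. condition 'performs sterile compounding' does not hold → requirement n/a → met
3. condition 'offers immunizations' holds; expired-stock purge 88 days ago vs limit 120 → met
4. condition 'dispenses Schedule II substances' holds; drug-loss surety bond $155,000 < $170,000 → not met
5. controlled-substance inventory 165 days ago vs limit 270 → met
6. prescription-monitoring upload 123 days ago vs limit 120 → not met
7. professional liability coverage $1,200,000 ≥ $1,125,000 → met
Not met: 2 of 7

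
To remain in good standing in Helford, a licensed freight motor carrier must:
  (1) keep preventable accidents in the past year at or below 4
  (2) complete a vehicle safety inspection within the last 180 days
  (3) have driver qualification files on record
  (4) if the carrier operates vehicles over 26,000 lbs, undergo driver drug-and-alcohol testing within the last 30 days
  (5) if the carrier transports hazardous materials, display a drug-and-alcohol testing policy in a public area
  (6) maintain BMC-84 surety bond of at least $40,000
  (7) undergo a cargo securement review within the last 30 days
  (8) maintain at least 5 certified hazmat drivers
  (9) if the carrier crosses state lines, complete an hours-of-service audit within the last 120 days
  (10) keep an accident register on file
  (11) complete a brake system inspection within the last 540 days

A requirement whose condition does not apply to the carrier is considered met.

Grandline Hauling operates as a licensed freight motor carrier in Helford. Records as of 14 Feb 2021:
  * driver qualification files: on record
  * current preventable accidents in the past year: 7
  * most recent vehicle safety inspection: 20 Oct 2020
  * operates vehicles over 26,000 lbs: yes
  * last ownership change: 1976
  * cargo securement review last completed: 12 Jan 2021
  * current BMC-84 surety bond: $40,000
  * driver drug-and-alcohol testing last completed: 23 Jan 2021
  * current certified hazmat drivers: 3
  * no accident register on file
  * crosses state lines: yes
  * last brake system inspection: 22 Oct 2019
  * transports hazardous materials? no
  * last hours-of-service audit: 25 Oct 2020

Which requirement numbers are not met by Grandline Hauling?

1. preventable accidents in the past year 7 > 4 → not met
2. vehicle safety inspection 117 days ago vs limit 180 → met
3. driver qualification files present → met
4. condition 'operates vehicles over 26,000 lbs' holds; driver drug-and-alcohol testing 22 days ago vs limit 30 → met
5. condition 'transports hazardous materials' does not hold → requirement n/a → met
6. BMC-84 surety bond $40,000 ≥ $40,000 → met
7. cargo securement review 33 days ago vs limit 30 → not met
8. certified hazmat drivers 3 < 5 → not met
9. condition 'crosses state lines' holds; hours-of-service audit 112 days ago vs limit 120 → met
10. accident register absent → not met
11. brake system inspection 481 days ago vs limit 540 → met
Not met: 1, 7, 8, 10

1, 7, 8, 10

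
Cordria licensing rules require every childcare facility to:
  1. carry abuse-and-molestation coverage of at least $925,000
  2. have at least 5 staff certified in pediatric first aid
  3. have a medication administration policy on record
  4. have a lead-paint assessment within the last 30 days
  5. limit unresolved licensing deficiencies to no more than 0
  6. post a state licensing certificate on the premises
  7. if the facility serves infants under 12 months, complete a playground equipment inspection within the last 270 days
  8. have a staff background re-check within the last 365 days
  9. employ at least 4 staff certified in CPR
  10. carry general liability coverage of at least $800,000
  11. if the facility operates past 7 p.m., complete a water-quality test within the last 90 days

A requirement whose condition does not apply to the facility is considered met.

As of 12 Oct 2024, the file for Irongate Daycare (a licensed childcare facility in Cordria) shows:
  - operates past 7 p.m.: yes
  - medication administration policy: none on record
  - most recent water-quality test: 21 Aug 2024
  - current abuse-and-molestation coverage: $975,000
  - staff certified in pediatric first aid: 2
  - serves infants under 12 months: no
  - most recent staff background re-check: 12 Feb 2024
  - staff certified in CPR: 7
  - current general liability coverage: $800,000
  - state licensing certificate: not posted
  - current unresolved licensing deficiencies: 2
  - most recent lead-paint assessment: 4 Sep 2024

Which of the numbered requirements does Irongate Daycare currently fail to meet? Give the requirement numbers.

1. abuse-and-molestation coverage $975,000 ≥ $925,000 → met
2. staff certified in pediatric first aid 2 < 5 → not met
3. medication administration policy absent → not met
4. lead-paint assessment 38 days ago vs limit 30 → not met
5. unresolved licensing deficiencies 2 > 0 → not met
6. state licensing certificate absent → not met
7. condition 'serves infants under 12 months' does not hold → requirement n/a → met
8. staff background re-check 243 days ago vs limit 365 → met
9. staff certified in CPR 7 ≥ 4 → met
10. general liability coverage $800,000 ≥ $800,000 → met
11. condition 'operates past 7 p.m.' holds; water-quality test 52 days ago vs limit 90 → met
Not met: 2, 3, 4, 5, 6

2, 3, 4, 5, 6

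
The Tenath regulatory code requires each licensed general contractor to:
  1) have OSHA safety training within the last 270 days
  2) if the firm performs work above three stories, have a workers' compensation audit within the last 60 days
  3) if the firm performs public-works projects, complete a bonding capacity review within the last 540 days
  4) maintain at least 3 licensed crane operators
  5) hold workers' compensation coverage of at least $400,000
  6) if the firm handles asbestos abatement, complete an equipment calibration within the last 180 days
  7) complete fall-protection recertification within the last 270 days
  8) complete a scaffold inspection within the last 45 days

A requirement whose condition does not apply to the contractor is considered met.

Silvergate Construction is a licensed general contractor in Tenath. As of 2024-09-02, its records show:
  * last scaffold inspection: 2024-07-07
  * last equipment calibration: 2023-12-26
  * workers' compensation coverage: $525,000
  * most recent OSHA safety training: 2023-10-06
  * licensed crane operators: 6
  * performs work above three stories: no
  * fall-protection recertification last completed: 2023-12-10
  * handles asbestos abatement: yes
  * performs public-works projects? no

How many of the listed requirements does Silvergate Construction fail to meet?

3

1. OSHA safety training 332 days ago vs limit 270 → not met
2. condition 'performs work above three stories' does not hold → requirement n/a → met
3. condition 'performs public-works projects' does not hold → requirement n/a → met
4. licensed crane operators 6 ≥ 3 → met
5. workers' compensation coverage $525,000 ≥ $400,000 → met
6. condition 'handles asbestos abatement' holds; equipment calibration 251 days ago vs limit 180 → not met
7. fall-protection recertification 267 days ago vs limit 270 → met
8. scaffold inspection 57 days ago vs limit 45 → not met
Not met: 3 of 8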